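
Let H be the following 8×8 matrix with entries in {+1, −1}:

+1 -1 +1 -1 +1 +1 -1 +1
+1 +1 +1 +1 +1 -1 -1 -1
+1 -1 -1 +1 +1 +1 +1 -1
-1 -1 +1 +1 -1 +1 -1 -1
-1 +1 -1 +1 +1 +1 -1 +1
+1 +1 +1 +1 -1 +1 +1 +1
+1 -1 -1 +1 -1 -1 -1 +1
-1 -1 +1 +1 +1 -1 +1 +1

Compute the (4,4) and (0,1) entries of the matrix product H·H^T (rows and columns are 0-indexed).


Row 0 of H: [1, -1, 1, -1, 1, 1, -1, 1].
Row 1 of H: [1, 1, 1, 1, 1, -1, -1, -1].
Row 4 of H: [-1, 1, -1, 1, 1, 1, -1, 1].
(H·H^T)[4][4] = Σ_j H[4][j]·H[4][j] = (-1)² + (1)² + (-1)² + (1)² + (1)² + (1)² + (-1)² + (1)² = 1 + 1 + 1 + 1 + 1 + 1 + 1 + 1 = 8.
(H·H^T)[0][1] = Σ_j H[0][j]·H[1][j] = (1)·(1) + (-1)·(1) + (1)·(1) + (-1)·(1) + (1)·(1) + (1)·(-1) + (-1)·(-1) + (1)·(-1) = 1 + -1 + 1 + -1 + 1 + -1 + 1 + -1 = 0.
So rows 0 and 1 are orthogonal; the diagonal entry equals n = 8.

(4,4) entry = 8; (0,1) entry = 0.


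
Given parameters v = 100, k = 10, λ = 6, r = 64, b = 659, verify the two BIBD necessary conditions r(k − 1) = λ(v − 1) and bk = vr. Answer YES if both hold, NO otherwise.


Condition (i): r(k − 1) = 64·9 = 576; λ(v − 1) = 6·99 = 594. Match? NO.
Condition (ii): bk = 659·10 = 6590; vr = 100·64 = 6400. Match? NO.
Both conditions hold? NO.

NO


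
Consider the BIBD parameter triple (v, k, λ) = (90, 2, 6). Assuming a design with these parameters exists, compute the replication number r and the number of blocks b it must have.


Any 2-(v, k, λ) BIBD satisfies two necessary conditions:
  (i)  Each point sits in r blocks, and counting incidences through any fixed point gives r(k − 1) = λ(v − 1), so r = λ(v − 1)/(k − 1).
  (ii) Total incidences bk = vr, so b = vr/k.
Step 1: r = λ(v − 1)/(k − 1) = 6·(90 − 1)/(2 − 1) = 6·89/1 = 534/1 = 534.
Step 2: b = vr/k = 90·534/2 = 48060/2 = 24030.
Check integrality: r = 534 ∈ Z ✓, b = 24030 ∈ Z ✓.
(These identities are necessary conditions: they determine r and b for any design with these parameters, but do not by themselves prove that one exists.)

r = 534, b = 24030.


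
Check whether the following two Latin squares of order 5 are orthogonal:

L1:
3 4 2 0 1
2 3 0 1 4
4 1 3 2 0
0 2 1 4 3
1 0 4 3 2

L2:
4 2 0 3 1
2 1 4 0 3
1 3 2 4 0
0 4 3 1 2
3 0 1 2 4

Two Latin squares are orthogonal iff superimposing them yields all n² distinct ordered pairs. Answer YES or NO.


Form the n² = 25 superimposed pairs (L1[i][j], L2[i][j]), row by row (rows and columns indexed from 0):
row 0: (3,4) (4,2) (2,0) (0,3) (1,1)
row 1: (2,2) (3,1) (0,4) (1,0) (4,3)
row 2: (4,1) (1,3) (3,2) (2,4) (0,0)
row 3: (0,0) (2,4) (1,3) (4,1) (3,2)
row 4: (1,3) (0,0) (4,1) (3,2) (2,4)
Orthogonality requires all 25 pairs distinct.
But the pair (0,0) repeats: cell (2,4) has L1 = 0, L2 = 0, and cell (3,0) has L1 = 0, L2 = 0.
A repeated pair means some other pair never occurs (only 15 distinct pairs out of 25), so the squares are not orthogonal.
Conclusion: NO.

NO


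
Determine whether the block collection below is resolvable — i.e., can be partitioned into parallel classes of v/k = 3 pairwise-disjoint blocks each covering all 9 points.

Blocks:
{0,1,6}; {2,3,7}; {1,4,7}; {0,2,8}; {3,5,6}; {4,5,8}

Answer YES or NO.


v = 9, block size k = 3, number of blocks = 6.
For resolvability, blocks must partition into parallel classes of size v/k = 3.
Total blocks must therefore be a multiple of 3: 6 = 3·2 + 0 ⇒ divisible ✓.
Greedy packing gives 2 candidate class(es). Each should be a full parallel class (size 3, covers all 9 points).
  Class 1 (3 blocks): {0,1,6}; {2,3,7}; {4,5,8}. Points covered: [0, 1, 2, 3, 4, 5, 6, 7, 8].
  Class 2 (3 blocks): {1,4,7}; {0,2,8}; {3,5,6}. Points covered: [0, 1, 2, 3, 4, 5, 6, 7, 8].
All classes full (size 3)? YES. All classes cover every point? YES.
Resolvable? YES.

YES


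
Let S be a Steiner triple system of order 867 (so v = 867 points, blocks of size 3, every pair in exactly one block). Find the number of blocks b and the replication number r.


An STS(v) is a 2-(v, 3, 1) BIBD: block size k = 3, λ = 1.
Replication: r(k − 1) = λ(v − 1) ⇒ r·2 = 867 − 1 = 866 ⇒ r = 433.
Block count: bk = vr ⇒ b·3 = 867·433 = 375411 ⇒ b = 125137.

r = 433, b = 125137.


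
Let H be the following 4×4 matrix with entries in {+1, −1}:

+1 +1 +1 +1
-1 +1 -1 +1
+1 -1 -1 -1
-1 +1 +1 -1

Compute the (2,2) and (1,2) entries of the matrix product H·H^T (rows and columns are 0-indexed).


Row 1 of H: [-1, 1, -1, 1].
Row 2 of H: [1, -1, -1, -1].
(H·H^T)[2][2] = Σ_j H[2][j]·H[2][j] = (1)² + (-1)² + (-1)² + (-1)² = 1 + 1 + 1 + 1 = 4.
(H·H^T)[1][2] = Σ_j H[1][j]·H[2][j] = (-1)·(1) + (1)·(-1) + (-1)·(-1) + (1)·(-1) = -1 + -1 + 1 + -1 = -2.
Rows 1 and 2 are not orthogonal (dot product = -2 ≠ 0), so H is not a Hadamard matrix.

(2,2) entry = 4; (1,2) entry = -2.


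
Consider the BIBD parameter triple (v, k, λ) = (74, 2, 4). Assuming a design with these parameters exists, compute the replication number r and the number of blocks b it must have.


Any 2-(v, k, λ) BIBD satisfies two necessary conditions:
  (i)  Each point sits in r blocks, and counting incidences through any fixed point gives r(k − 1) = λ(v − 1), so r = λ(v − 1)/(k − 1).
  (ii) Total incidences bk = vr, so b = vr/k.
Step 1: r = λ(v − 1)/(k − 1) = 4·(74 − 1)/(2 − 1) = 4·73/1 = 292/1 = 292.
Step 2: b = vr/k = 74·292/2 = 21608/2 = 10804.
Check integrality: r = 292 ∈ Z ✓, b = 10804 ∈ Z ✓.
(These identities are necessary conditions: they determine r and b for any design with these parameters, but do not by themselves prove that one exists.)

r = 292, b = 10804.


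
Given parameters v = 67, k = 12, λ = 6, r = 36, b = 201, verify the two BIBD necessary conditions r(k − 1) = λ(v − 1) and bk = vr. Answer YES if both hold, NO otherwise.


Condition (i): r(k − 1) = 36·11 = 396; λ(v − 1) = 6·66 = 396. Match? YES.
Condition (ii): bk = 201·12 = 2412; vr = 67·36 = 2412. Match? YES.
Both conditions hold? YES.

YES


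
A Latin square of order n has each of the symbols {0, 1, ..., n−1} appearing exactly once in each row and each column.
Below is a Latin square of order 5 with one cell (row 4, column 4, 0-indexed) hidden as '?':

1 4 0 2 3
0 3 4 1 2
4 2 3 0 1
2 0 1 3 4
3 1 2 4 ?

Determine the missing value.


Row 4 contains symbols [1, 2, 3, 4] — missing [0].
Column 4 contains symbols [1, 2, 3, 4] — missing [0].
The missing symbol must appear in both missing sets; intersection = [0].
Therefore the hidden value is 0.

Missing value = 0.


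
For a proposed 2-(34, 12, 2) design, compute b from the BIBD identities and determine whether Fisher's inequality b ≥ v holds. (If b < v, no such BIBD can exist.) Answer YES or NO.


b = λv(v − 1)/(k(k − 1)) = 2·34·33/(12·11) = 2244/132 = 17.
Compare with v = 34: b < v, so Fisher's inequality fails.

NO


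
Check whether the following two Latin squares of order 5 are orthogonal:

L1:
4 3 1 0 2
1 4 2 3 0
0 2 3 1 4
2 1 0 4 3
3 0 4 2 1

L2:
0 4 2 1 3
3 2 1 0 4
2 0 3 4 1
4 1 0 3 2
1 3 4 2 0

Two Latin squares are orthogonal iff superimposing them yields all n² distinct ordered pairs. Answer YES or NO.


Form the n² = 25 superimposed pairs (L1[i][j], L2[i][j]), row by row (rows and columns indexed from 0):
row 0: (4,0) (3,4) (1,2) (0,1) (2,3)
row 1: (1,3) (4,2) (2,1) (3,0) (0,4)
row 2: (0,2) (2,0) (3,3) (1,4) (4,1)
row 3: (2,4) (1,1) (0,0) (4,3) (3,2)
row 4: (3,1) (0,3) (4,4) (2,2) (1,0)
Orthogonality requires all 25 pairs distinct.
Check by first coordinate: for each symbol s of L1, list the L2 entries in the n cells where L1 = s; they must all differ.
  L1 = 0: L2 entries (in reading order) 1, 4, 2, 0, 3 — all 5 distinct ✓
  L1 = 1: L2 entries (in reading order) 2, 3, 4, 1, 0 — all 5 distinct ✓
  L1 = 2: L2 entries (in reading order) 3, 1, 0, 4, 2 — all 5 distinct ✓
  L1 = 3: L2 entries (in reading order) 4, 0, 3, 2, 1 — all 5 distinct ✓
  L1 = 4: L2 entries (in reading order) 0, 2, 1, 3, 4 — all 5 distinct ✓
Every symbol of L1 meets every symbol of L2 exactly once, so all 25 pairs are distinct (25 of 25).
Conclusion: YES.

YES


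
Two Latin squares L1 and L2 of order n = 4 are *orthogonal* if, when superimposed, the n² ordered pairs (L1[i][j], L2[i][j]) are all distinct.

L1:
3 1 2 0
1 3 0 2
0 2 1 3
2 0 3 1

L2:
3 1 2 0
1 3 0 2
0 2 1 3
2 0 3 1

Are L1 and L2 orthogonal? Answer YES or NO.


Form the n² = 16 superimposed pairs (L1[i][j], L2[i][j]), row by row (rows and columns indexed from 0):
row 0: (3,3) (1,1) (2,2) (0,0)
row 1: (1,1) (3,3) (0,0) (2,2)
row 2: (0,0) (2,2) (1,1) (3,3)
row 3: (2,2) (0,0) (3,3) (1,1)
Orthogonality requires all 16 pairs distinct.
But the pair (1,1) repeats: cell (0,1) has L1 = 1, L2 = 1, and cell (1,0) has L1 = 1, L2 = 1.
A repeated pair means some other pair never occurs (only 4 distinct pairs out of 16), so the squares are not orthogonal.
Conclusion: NO.

NO


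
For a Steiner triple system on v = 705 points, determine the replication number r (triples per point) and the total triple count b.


An STS(v) is a 2-(v, 3, 1) BIBD: block size k = 3, λ = 1.
Replication: r(k − 1) = λ(v − 1) ⇒ r·2 = 705 − 1 = 704 ⇒ r = 352.
Block count: b = v(v − 1)/6 = 705·704/6 = 496320/6 = 82720.
(Check via bk = vr: 82720·3 = 248160 = 705·352 = 248160 ✓.)

r = 352, b = 82720.


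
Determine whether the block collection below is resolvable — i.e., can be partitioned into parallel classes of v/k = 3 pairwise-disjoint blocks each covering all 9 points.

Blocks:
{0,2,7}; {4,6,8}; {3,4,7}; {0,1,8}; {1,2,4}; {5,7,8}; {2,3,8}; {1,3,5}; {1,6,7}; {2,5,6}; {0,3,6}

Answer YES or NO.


v = 9, block size k = 3, number of blocks = 11.
For resolvability, blocks must partition into parallel classes of size v/k = 3.
Total blocks must therefore be a multiple of 3: 11 = 3·3 + 2 ⇒ not divisible ✗.
Resolvable? NO.

NO


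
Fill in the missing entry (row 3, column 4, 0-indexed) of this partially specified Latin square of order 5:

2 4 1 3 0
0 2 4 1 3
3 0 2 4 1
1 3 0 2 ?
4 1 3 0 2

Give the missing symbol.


Row 3 contains symbols [0, 1, 2, 3] — missing [4].
Column 4 contains symbols [0, 1, 2, 3] — missing [4].
The missing symbol must appear in both missing sets; intersection = [4].
Therefore the hidden value is 4.

Missing value = 4.


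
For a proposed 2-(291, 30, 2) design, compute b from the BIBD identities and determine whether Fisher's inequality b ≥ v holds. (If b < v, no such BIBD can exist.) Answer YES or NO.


r = λ(v − 1)/(k − 1) = 2·290/29 = 20.
b = vr/k = 291·20/30 = 194.
Fisher's inequality: b ≥ v ⇔ 194 ≥ 291? NO.

NO


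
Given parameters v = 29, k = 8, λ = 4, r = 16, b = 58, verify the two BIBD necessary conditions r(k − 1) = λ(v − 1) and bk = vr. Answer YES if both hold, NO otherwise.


Condition (i): r(k − 1) = 16·7 = 112; λ(v − 1) = 4·28 = 112. Match? YES.
Condition (ii): bk = 58·8 = 464; vr = 29·16 = 464. Match? YES.
Both conditions hold? YES.

YES


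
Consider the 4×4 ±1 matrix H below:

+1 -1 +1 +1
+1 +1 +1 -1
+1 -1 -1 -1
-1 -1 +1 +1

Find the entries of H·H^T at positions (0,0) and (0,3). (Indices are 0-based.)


Row 0 of H: [1, -1, 1, 1].
Row 3 of H: [-1, -1, 1, 1].
(H·H^T)[0][0] = Σ_j H[0][j]·H[0][j] = (1)² + (-1)² + (1)² + (1)² = 1 + 1 + 1 + 1 = 4.
(H·H^T)[0][3] = Σ_j H[0][j]·H[3][j] = (1)·(-1) + (-1)·(-1) + (1)·(1) + (1)·(1) = -1 + 1 + 1 + 1 = 2.
Rows 0 and 3 are not orthogonal (dot product = 2 ≠ 0), so H is not a Hadamard matrix.

(0,0) entry = 4; (0,3) entry = 2.


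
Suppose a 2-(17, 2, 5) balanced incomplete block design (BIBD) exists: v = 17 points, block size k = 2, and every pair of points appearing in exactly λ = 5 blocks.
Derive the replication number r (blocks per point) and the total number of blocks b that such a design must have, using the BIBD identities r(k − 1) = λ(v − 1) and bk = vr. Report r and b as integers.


Any 2-(v, k, λ) BIBD satisfies two necessary conditions:
  (i)  Each point sits in r blocks, and counting incidences through any fixed point gives r(k − 1) = λ(v − 1), so r = λ(v − 1)/(k − 1).
  (ii) Total incidences bk = vr, so b = vr/k.
Step 1: r = λ(v − 1)/(k − 1) = 5·(17 − 1)/(2 − 1) = 5·16/1 = 80/1 = 80.
Step 2: b = vr/k = 17·80/2 = 1360/2 = 680.
Check integrality: r = 80 ∈ Z ✓, b = 680 ∈ Z ✓.
(These identities are necessary conditions: they determine r and b for any design with these parameters, but do not by themselves prove that one exists.)

r = 80, b = 680.


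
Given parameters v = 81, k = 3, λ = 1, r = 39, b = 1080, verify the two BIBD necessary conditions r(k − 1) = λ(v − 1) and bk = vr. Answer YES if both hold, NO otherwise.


Condition (i): r(k − 1) = 39·2 = 78; λ(v − 1) = 1·80 = 80. Match? NO.
Condition (ii): bk = 1080·3 = 3240; vr = 81·39 = 3159. Match? NO.
Both conditions hold? NO.

NO


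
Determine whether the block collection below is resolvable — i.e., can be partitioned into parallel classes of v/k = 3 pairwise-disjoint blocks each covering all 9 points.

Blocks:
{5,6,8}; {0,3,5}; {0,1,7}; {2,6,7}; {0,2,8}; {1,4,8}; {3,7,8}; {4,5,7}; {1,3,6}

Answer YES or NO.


v = 9, block size k = 3, number of blocks = 9.
For resolvability, blocks must partition into parallel classes of size v/k = 3.
Total blocks must therefore be a multiple of 3: 9 = 3·3 + 0 ⇒ divisible ✓.
Consider block {5,6,8}. The only other block(s) in the collection disjoint from it are {0,1,7} — just 1 block(s). Any parallel class containing {5,6,8} would need 2 other blocks each disjoint from it, so no parallel class of size 3 can contain {5,6,8}.
Since every block must belong to some parallel class in a resolution, the collection cannot be partitioned into parallel classes.
Resolvable? NO.

NO


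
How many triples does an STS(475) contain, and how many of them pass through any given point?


An STS(v) is a 2-(v, 3, 1) BIBD: block size k = 3, λ = 1.
Replication: r(k − 1) = λ(v − 1) ⇒ r·2 = 475 − 1 = 474 ⇒ r = 237.
Block count: bk = vr ⇒ b·3 = 475·237 = 112575 ⇒ b = 37525.
(Check via b = v(v − 1)/6 = 475·474/6 = 225150/6 = 37525.)

r = 237, b = 37525.


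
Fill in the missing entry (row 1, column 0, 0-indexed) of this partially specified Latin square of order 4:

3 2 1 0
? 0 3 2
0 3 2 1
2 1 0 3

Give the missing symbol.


Row 1 contains symbols [0, 2, 3] — missing [1].
Column 0 contains symbols [0, 2, 3] — missing [1].
The missing symbol must appear in both missing sets; intersection = [1].
Therefore the hidden value is 1.

Missing value = 1.


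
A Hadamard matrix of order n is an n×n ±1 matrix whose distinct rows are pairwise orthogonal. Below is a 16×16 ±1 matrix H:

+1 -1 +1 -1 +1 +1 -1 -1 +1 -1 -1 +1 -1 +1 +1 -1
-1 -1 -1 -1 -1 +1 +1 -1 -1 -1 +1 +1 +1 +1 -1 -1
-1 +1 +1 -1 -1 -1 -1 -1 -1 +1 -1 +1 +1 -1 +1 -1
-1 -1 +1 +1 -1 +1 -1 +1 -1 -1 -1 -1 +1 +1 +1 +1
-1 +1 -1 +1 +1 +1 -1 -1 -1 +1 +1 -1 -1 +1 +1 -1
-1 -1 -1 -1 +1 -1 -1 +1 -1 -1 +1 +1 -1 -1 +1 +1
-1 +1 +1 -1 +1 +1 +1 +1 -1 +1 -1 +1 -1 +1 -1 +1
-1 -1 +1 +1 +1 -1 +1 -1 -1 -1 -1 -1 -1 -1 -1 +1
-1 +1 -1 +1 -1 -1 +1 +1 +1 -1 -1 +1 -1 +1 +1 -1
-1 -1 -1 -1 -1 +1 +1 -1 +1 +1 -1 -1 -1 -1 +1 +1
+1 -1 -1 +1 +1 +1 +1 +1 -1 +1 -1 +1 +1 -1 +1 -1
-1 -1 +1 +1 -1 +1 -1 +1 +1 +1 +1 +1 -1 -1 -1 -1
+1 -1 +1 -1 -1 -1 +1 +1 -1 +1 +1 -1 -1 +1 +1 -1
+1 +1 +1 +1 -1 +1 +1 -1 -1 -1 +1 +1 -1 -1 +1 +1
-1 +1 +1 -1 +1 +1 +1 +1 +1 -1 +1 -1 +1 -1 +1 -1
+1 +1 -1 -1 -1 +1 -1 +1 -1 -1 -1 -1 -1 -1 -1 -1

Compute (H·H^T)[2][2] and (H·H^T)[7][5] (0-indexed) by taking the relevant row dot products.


Row 2 of H: [-1, 1, 1, -1, -1, -1, -1, -1, -1, 1, -1, 1, 1, -1, 1, -1].
Row 5 of H: [-1, -1, -1, -1, 1, -1, -1, 1, -1, -1, 1, 1, -1, -1, 1, 1].
Row 7 of H: [-1, -1, 1, 1, 1, -1, 1, -1, -1, -1, -1, -1, -1, -1, -1, 1].
(H·H^T)[2][2] = Σ_j H[2][j]·H[2][j] = (-1)² + (1)² + (1)² + (-1)² + (-1)² + (-1)² + (-1)² + (-1)² + (-1)² + (1)² + (-1)² + (1)² + (1)² + (-1)² + (1)² + (-1)² = 1 + 1 + 1 + 1 + 1 + 1 + 1 + 1 + 1 + 1 + 1 + 1 + 1 + 1 + 1 + 1 = 16.
(H·H^T)[7][5] = Σ_j H[7][j]·H[5][j] = (-1)·(-1) + (-1)·(-1) + (1)·(-1) + (1)·(-1) + (1)·(1) + (-1)·(-1) + (1)·(-1) + (-1)·(1) + (-1)·(-1) + (-1)·(-1) + (-1)·(1) + (-1)·(1) + (-1)·(-1) + (-1)·(-1) + (-1)·(1) + (1)·(1) = 1 + 1 + -1 + -1 + 1 + 1 + -1 + -1 + 1 + 1 + -1 + -1 + 1 + 1 + -1 + 1 = 2.
Rows 7 and 5 are not orthogonal (dot product = 2 ≠ 0), so H is not a Hadamard matrix.

(2,2) entry = 16; (7,5) entry = 2.


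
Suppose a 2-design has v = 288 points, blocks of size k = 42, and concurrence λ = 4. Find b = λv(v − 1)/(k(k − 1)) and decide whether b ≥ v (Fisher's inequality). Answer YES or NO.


r = λ(v − 1)/(k − 1) = 4·287/41 = 28.
b = vr/k = 288·28/42 = 192.
Fisher's inequality: b ≥ v ⇔ 192 ≥ 288? NO.

NO


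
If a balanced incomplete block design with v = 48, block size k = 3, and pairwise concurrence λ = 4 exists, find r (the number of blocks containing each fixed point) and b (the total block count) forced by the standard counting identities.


Any 2-(v, k, λ) BIBD satisfies two necessary conditions:
  (i)  Each point sits in r blocks, and counting incidences through any fixed point gives r(k − 1) = λ(v − 1), so r = λ(v − 1)/(k − 1).
  (ii) Total incidences bk = vr, so b = vr/k.
Step 1: r = λ(v − 1)/(k − 1) = 4·(48 − 1)/(3 − 1) = 4·47/2 = 188/2 = 94.
Step 2: b = vr/k = 48·94/3 = 4512/3 = 1504.
Check integrality: r = 94 ∈ Z ✓, b = 1504 ∈ Z ✓.
(These identities are necessary conditions: they determine r and b for any design with these parameters, but do not by themselves prove that one exists.)

r = 94, b = 1504.


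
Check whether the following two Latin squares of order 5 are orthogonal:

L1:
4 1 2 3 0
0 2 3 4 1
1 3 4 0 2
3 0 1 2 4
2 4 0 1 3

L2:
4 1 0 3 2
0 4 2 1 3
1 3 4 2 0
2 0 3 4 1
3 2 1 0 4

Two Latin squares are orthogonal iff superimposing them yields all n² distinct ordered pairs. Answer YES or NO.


Form the n² = 25 superimposed pairs (L1[i][j], L2[i][j]), row by row (rows and columns indexed from 0):
row 0: (4,4) (1,1) (2,0) (3,3) (0,2)
row 1: (0,0) (2,4) (3,2) (4,1) (1,3)
row 2: (1,1) (3,3) (4,4) (0,2) (2,0)
row 3: (3,2) (0,0) (1,3) (2,4) (4,1)
row 4: (2,3) (4,2) (0,1) (1,0) (3,4)
Orthogonality requires all 25 pairs distinct.
But the pair (1,1) repeats: cell (0,1) has L1 = 1, L2 = 1, and cell (2,0) has L1 = 1, L2 = 1.
A repeated pair means some other pair never occurs (only 15 distinct pairs out of 25), so the squares are not orthogonal.
Conclusion: NO.

NO


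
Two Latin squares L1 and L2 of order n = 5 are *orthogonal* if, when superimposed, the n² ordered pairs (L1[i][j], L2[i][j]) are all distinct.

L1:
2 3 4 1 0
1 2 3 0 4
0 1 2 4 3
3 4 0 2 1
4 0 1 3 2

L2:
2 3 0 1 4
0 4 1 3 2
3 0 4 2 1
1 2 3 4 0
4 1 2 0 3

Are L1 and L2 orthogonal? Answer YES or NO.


Form the n² = 25 superimposed pairs (L1[i][j], L2[i][j]), row by row (rows and columns indexed from 0):
row 0: (2,2) (3,3) (4,0) (1,1) (0,4)
row 1: (1,0) (2,4) (3,1) (0,3) (4,2)
row 2: (0,3) (1,0) (2,4) (4,2) (3,1)
row 3: (3,1) (4,2) (0,3) (2,4) (1,0)
row 4: (4,4) (0,1) (1,2) (3,0) (2,3)
Orthogonality requires all 25 pairs distinct.
But the pair (0,3) repeats: cell (1,3) has L1 = 0, L2 = 3, and cell (2,0) has L1 = 0, L2 = 3.
A repeated pair means some other pair never occurs (only 15 distinct pairs out of 25), so the squares are not orthogonal.
Conclusion: NO.

NO


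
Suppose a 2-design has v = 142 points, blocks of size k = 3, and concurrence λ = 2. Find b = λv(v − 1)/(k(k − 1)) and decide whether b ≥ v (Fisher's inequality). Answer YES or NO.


b = λv(v − 1)/(k(k − 1)) = 2·142·141/(3·2) = 40044/6 = 6674.
Compare with v = 142: b ≥ v, so Fisher's inequality holds.

YES


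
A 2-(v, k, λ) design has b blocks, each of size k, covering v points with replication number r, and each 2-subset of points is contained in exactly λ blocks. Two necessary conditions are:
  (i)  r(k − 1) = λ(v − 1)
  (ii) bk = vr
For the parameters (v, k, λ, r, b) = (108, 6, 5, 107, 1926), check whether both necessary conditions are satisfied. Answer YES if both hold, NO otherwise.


Condition (i): r(k − 1) = 107·5 = 535; λ(v − 1) = 5·107 = 535. Match? YES.
Condition (ii): bk = 1926·6 = 11556; vr = 108·107 = 11556. Match? YES.
Both conditions hold? YES.

YES


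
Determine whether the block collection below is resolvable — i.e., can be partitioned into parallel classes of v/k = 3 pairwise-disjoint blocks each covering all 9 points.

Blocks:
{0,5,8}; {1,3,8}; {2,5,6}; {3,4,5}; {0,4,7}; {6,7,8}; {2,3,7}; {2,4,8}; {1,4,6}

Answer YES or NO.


v = 9, block size k = 3, number of blocks = 9.
For resolvability, blocks must partition into parallel classes of size v/k = 3.
Total blocks must therefore be a multiple of 3: 9 = 3·3 + 0 ⇒ divisible ✓.
Consider block {3,4,5}. The only other block(s) in the collection disjoint from it are {6,7,8} — just 1 block(s). Any parallel class containing {3,4,5} would need 2 other blocks each disjoint from it, so no parallel class of size 3 can contain {3,4,5}.
Since every block must belong to some parallel class in a resolution, the collection cannot be partitioned into parallel classes.
Resolvable? NO.

NO


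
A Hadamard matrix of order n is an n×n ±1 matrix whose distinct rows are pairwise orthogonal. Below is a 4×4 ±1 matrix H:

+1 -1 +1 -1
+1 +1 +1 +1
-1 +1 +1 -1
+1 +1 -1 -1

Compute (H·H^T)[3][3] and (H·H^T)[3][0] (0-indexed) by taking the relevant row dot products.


Row 0 of H: [1, -1, 1, -1].
Row 3 of H: [1, 1, -1, -1].
(H·H^T)[3][3] = Σ_j H[3][j]·H[3][j] = (1)² + (1)² + (-1)² + (-1)² = 1 + 1 + 1 + 1 = 4.
(H·H^T)[3][0] = Σ_j H[3][j]·H[0][j] = (1)·(1) + (1)·(-1) + (-1)·(1) + (-1)·(-1) = 1 + -1 + -1 + 1 = 0.
So rows 3 and 0 are orthogonal; the diagonal entry equals n = 4.

(3,3) entry = 4; (3,0) entry = 0.


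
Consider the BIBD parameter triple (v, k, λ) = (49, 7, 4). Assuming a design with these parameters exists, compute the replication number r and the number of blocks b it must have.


Any 2-(v, k, λ) BIBD satisfies two necessary conditions:
  (i)  Each point sits in r blocks, and counting incidences through any fixed point gives r(k − 1) = λ(v − 1), so r = λ(v − 1)/(k − 1).
  (ii) Total incidences bk = vr, so b = vr/k.
Step 1: r = λ(v − 1)/(k − 1) = 4·(49 − 1)/(7 − 1) = 4·48/6 = 192/6 = 32.
Step 2: b = vr/k = 49·32/7 = 1568/7 = 224.
Check integrality: r = 32 ∈ Z ✓, b = 224 ∈ Z ✓.
(These identities are necessary conditions: they determine r and b for any design with these parameters, but do not by themselves prove that one exists.)

r = 32, b = 224.


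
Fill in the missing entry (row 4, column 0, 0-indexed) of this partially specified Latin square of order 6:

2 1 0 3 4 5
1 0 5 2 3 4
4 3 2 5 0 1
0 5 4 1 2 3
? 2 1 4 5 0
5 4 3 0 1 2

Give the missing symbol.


Row 4 contains symbols [0, 1, 2, 4, 5] — missing [3].
Column 0 contains symbols [0, 1, 2, 4, 5] — missing [3].
The missing symbol must appear in both missing sets; intersection = [3].
Therefore the hidden value is 3.

Missing value = 3.


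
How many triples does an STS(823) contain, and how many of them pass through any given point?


An STS(v) is a 2-(v, 3, 1) BIBD: block size k = 3, λ = 1.
Replication: r(k − 1) = λ(v − 1) ⇒ r·2 = 823 − 1 = 822 ⇒ r = 411.
Block count: bk = vr ⇒ b·3 = 823·411 = 338253 ⇒ b = 112751.

r = 411, b = 112751.


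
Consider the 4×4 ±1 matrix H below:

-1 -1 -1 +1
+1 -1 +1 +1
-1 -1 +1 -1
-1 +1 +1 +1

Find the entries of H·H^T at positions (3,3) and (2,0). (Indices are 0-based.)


Row 0 of H: [-1, -1, -1, 1].
Row 2 of H: [-1, -1, 1, -1].
Row 3 of H: [-1, 1, 1, 1].
(H·H^T)[3][3] = Σ_j H[3][j]·H[3][j] = (-1)² + (1)² + (1)² + (1)² = 1 + 1 + 1 + 1 = 4.
(H·H^T)[2][0] = Σ_j H[2][j]·H[0][j] = (-1)·(-1) + (-1)·(-1) + (1)·(-1) + (-1)·(1) = 1 + 1 + -1 + -1 = 0.
So rows 2 and 0 are orthogonal; the diagonal entry equals n = 4.

(3,3) entry = 4; (2,0) entry = 0.


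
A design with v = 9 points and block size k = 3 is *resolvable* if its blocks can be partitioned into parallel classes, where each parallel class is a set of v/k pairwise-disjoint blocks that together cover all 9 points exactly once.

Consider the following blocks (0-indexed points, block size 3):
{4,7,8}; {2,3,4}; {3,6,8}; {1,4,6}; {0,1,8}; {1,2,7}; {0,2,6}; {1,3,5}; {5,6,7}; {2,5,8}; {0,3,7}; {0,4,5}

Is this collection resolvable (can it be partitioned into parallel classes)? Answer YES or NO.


v = 9, block size k = 3, number of blocks = 12.
For resolvability, blocks must partition into parallel classes of size v/k = 3.
Total blocks must therefore be a multiple of 3: 12 = 3·4 + 0 ⇒ divisible ✓.
Greedy packing gives 4 candidate class(es). Each should be a full parallel class (size 3, covers all 9 points).
  Class 1 (3 blocks): {4,7,8}; {0,2,6}; {1,3,5}. Points covered: [0, 1, 2, 3, 4, 5, 6, 7, 8].
  Class 2 (3 blocks): {2,3,4}; {0,1,8}; {5,6,7}. Points covered: [0, 1, 2, 3, 4, 5, 6, 7, 8].
  Class 3 (3 blocks): {3,6,8}; {1,2,7}; {0,4,5}. Points covered: [0, 1, 2, 3, 4, 5, 6, 7, 8].
  Class 4 (3 blocks): {1,4,6}; {2,5,8}; {0,3,7}. Points covered: [0, 1, 2, 3, 4, 5, 6, 7, 8].
All classes full (size 3)? YES. All classes cover every point? YES.
Resolvable? YES.

YES


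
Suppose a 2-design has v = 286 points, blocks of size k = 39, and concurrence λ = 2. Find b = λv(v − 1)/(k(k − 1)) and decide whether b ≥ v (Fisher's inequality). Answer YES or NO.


r = λ(v − 1)/(k − 1) = 2·285/38 = 15.
b = vr/k = 286·15/39 = 110.
Fisher's inequality: b ≥ v ⇔ 110 ≥ 286? NO.

NO


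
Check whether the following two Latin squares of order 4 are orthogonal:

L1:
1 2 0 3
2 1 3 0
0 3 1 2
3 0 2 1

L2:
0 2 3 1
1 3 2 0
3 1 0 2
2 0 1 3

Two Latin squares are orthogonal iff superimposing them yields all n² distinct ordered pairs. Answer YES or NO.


Form the n² = 16 superimposed pairs (L1[i][j], L2[i][j]), row by row (rows and columns indexed from 0):
row 0: (1,0) (2,2) (0,3) (3,1)
row 1: (2,1) (1,3) (3,2) (0,0)
row 2: (0,3) (3,1) (1,0) (2,2)
row 3: (3,2) (0,0) (2,1) (1,3)
Orthogonality requires all 16 pairs distinct.
But the pair (0,3) repeats: cell (0,2) has L1 = 0, L2 = 3, and cell (2,0) has L1 = 0, L2 = 3.
A repeated pair means some other pair never occurs (only 8 distinct pairs out of 16), so the squares are not orthogonal.
Conclusion: NO.

NO


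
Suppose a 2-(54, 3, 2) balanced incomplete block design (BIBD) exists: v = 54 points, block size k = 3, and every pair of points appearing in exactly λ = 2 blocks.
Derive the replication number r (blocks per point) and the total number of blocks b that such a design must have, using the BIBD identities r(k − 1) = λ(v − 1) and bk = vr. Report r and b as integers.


Any 2-(v, k, λ) BIBD satisfies two necessary conditions:
  (i)  Each point sits in r blocks, and counting incidences through any fixed point gives r(k − 1) = λ(v − 1), so r = λ(v − 1)/(k − 1).
  (ii) Total incidences bk = vr, so b = vr/k.
Step 1: r = λ(v − 1)/(k − 1) = 2·(54 − 1)/(3 − 1) = 2·53/2 = 106/2 = 53.
Step 2: b = vr/k = 54·53/3 = 2862/3 = 954.
Check integrality: r = 53 ∈ Z ✓, b = 954 ∈ Z ✓.
(These identities are necessary conditions: they determine r and b for any design with these parameters, but do not by themselves prove that one exists.)

r = 53, b = 954.


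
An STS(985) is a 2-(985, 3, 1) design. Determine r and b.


An STS(v) is a 2-(v, 3, 1) BIBD: block size k = 3, λ = 1.
Replication: r(k − 1) = λ(v − 1) ⇒ r·2 = 985 − 1 = 984 ⇒ r = 492.
Block count: bk = vr ⇒ b·3 = 985·492 = 484620 ⇒ b = 161540.
(Check via b = v(v − 1)/6 = 985·984/6 = 969240/6 = 161540.)

r = 492, b = 161540.


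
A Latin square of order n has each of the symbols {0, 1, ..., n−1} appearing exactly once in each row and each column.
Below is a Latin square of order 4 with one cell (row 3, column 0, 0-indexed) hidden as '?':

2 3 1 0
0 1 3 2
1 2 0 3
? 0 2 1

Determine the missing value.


Row 3 contains symbols [0, 1, 2] — missing [3].
Column 0 contains symbols [0, 1, 2] — missing [3].
The missing symbol must appear in both missing sets; intersection = [3].
Therefore the hidden value is 3.

Missing value = 3.


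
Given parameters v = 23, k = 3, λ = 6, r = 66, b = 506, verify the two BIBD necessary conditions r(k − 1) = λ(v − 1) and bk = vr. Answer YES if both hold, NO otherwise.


Condition (i): r(k − 1) = 66·2 = 132; λ(v − 1) = 6·22 = 132. Match? YES.
Condition (ii): bk = 506·3 = 1518; vr = 23·66 = 1518. Match? YES.
Both conditions hold? YES.

YES


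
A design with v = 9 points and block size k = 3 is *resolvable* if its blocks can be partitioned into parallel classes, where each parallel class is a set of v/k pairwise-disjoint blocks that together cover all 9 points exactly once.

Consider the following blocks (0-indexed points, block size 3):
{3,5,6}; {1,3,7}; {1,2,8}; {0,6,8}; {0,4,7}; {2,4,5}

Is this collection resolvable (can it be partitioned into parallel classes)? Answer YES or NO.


v = 9, block size k = 3, number of blocks = 6.
For resolvability, blocks must partition into parallel classes of size v/k = 3.
Total blocks must therefore be a multiple of 3: 6 = 3·2 + 0 ⇒ divisible ✓.
Greedy packing gives 2 candidate class(es). Each should be a full parallel class (size 3, covers all 9 points).
  Class 1 (3 blocks): {3,5,6}; {1,2,8}; {0,4,7}. Points covered: [0, 1, 2, 3, 4, 5, 6, 7, 8].
  Class 2 (3 blocks): {1,3,7}; {0,6,8}; {2,4,5}. Points covered: [0, 1, 2, 3, 4, 5, 6, 7, 8].
All classes full (size 3)? YES. All classes cover every point? YES.
Resolvable? YES.

YES


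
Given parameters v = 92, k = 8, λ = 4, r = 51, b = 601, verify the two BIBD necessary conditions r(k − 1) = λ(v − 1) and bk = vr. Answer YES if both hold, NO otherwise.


Condition (i): r(k − 1) = 51·7 = 357; λ(v − 1) = 4·91 = 364. Match? NO.
Condition (ii): bk = 601·8 = 4808; vr = 92·51 = 4692. Match? NO.
Both conditions hold? NO.

NO


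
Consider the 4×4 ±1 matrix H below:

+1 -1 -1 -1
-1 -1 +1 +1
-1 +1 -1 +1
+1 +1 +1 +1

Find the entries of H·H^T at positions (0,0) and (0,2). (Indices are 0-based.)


Row 0 of H: [1, -1, -1, -1].
Row 2 of H: [-1, 1, -1, 1].
(H·H^T)[0][0] = Σ_j H[0][j]·H[0][j] = (1)² + (-1)² + (-1)² + (-1)² = 1 + 1 + 1 + 1 = 4.
(H·H^T)[0][2] = Σ_j H[0][j]·H[2][j] = (1)·(-1) + (-1)·(1) + (-1)·(-1) + (-1)·(1) = -1 + -1 + 1 + -1 = -2.
Rows 0 and 2 are not orthogonal (dot product = -2 ≠ 0), so H is not a Hadamard matrix.

(0,0) entry = 4; (0,2) entry = -2.


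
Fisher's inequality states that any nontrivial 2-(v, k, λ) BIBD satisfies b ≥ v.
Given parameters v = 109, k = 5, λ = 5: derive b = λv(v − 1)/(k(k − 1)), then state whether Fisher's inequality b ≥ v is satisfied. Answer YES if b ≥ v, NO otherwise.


r = λ(v − 1)/(k − 1) = 5·108/4 = 135.
b = vr/k = 109·135/5 = 2943.
Fisher's inequality: b ≥ v ⇔ 2943 ≥ 109? YES.

YES


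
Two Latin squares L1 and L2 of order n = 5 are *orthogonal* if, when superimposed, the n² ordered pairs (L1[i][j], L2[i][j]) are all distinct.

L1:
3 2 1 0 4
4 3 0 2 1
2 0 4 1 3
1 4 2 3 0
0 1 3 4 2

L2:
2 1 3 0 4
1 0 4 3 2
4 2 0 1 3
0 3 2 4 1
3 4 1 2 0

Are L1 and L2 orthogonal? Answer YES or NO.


Form the n² = 25 superimposed pairs (L1[i][j], L2[i][j]), row by row (rows and columns indexed from 0):
row 0: (3,2) (2,1) (1,3) (0,0) (4,4)
row 1: (4,1) (3,0) (0,4) (2,3) (1,2)
row 2: (2,4) (0,2) (4,0) (1,1) (3,3)
row 3: (1,0) (4,3) (2,2) (3,4) (0,1)
row 4: (0,3) (1,4) (3,1) (4,2) (2,0)
Orthogonality requires all 25 pairs distinct.
Check by first coordinate: for each symbol s of L1, list the L2 entries in the n cells where L1 = s; they must all differ.
  L1 = 0: L2 entries (in reading order) 0, 4, 2, 1, 3 — all 5 distinct ✓
  L1 = 1: L2 entries (in reading order) 3, 2, 1, 0, 4 — all 5 distinct ✓
  L1 = 2: L2 entries (in reading order) 1, 3, 4, 2, 0 — all 5 distinct ✓
  L1 = 3: L2 entries (in reading order) 2, 0, 3, 4, 1 — all 5 distinct ✓
  L1 = 4: L2 entries (in reading order) 4, 1, 0, 3, 2 — all 5 distinct ✓
Every symbol of L1 meets every symbol of L2 exactly once, so all 25 pairs are distinct (25 of 25).
Conclusion: YES.

YES


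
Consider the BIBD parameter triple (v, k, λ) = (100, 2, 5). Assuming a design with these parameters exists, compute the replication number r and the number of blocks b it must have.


Any 2-(v, k, λ) BIBD satisfies two necessary conditions:
  (i)  Each point sits in r blocks, and counting incidences through any fixed point gives r(k − 1) = λ(v − 1), so r = λ(v − 1)/(k − 1).
  (ii) Total incidences bk = vr, so b = vr/k.
Step 1: r = λ(v − 1)/(k − 1) = 5·(100 − 1)/(2 − 1) = 5·99/1 = 495/1 = 495.
Step 2: b = vr/k = 100·495/2 = 49500/2 = 24750.
Check integrality: r = 495 ∈ Z ✓, b = 24750 ∈ Z ✓.
(These identities are necessary conditions: they determine r and b for any design with these parameters, but do not by themselves prove that one exists.)

r = 495, b = 24750.


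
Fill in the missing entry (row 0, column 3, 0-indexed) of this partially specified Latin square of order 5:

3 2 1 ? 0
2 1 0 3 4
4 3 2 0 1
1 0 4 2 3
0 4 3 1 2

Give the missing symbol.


Row 0 contains symbols [0, 1, 2, 3] — missing [4].
Column 3 contains symbols [0, 1, 2, 3] — missing [4].
The missing symbol must appear in both missing sets; intersection = [4].
Therefore the hidden value is 4.

Missing value = 4.


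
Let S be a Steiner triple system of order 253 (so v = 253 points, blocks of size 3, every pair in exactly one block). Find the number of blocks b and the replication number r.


An STS(v) is a 2-(v, 3, 1) BIBD: block size k = 3, λ = 1.
Replication: r(k − 1) = λ(v − 1) ⇒ r·2 = 253 − 1 = 252 ⇒ r = 126.
Block count: bk = vr ⇒ b·3 = 253·126 = 31878 ⇒ b = 10626.
(Check via b = v(v − 1)/6 = 253·252/6 = 63756/6 = 10626.)

r = 126, b = 10626.


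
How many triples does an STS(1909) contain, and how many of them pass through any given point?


An STS(v) is a 2-(v, 3, 1) BIBD: block size k = 3, λ = 1.
Replication: r(k − 1) = λ(v − 1) ⇒ r·2 = 1909 − 1 = 1908 ⇒ r = 954.
Block count: bk = vr ⇒ b·3 = 1909·954 = 1821186 ⇒ b = 607062.

r = 954, b = 607062.


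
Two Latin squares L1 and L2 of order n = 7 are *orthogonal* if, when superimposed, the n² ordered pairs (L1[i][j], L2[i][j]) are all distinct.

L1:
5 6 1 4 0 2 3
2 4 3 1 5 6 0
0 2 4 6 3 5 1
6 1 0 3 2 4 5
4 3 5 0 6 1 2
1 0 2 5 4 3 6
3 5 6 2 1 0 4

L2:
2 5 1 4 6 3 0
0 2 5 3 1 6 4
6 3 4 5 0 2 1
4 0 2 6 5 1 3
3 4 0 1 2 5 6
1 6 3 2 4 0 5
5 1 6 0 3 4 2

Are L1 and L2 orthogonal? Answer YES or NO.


Form the n² = 49 superimposed pairs (L1[i][j], L2[i][j]), row by row (rows and columns indexed from 0):
row 0: (5,2) (6,5) (1,1) (4,4) (0,6) (2,3) (3,0)
row 1: (2,0) (4,2) (3,5) (1,3) (5,1) (6,6) (0,4)
row 2: (0,6) (2,3) (4,4) (6,5) (3,0) (5,2) (1,1)
row 3: (6,4) (1,0) (0,2) (3,6) (2,5) (4,1) (5,3)
row 4: (4,3) (3,4) (5,0) (0,1) (6,2) (1,5) (2,6)
row 5: (1,1) (0,6) (2,3) (5,2) (4,4) (3,0) (6,5)
row 6: (3,5) (5,1) (6,6) (2,0) (1,3) (0,4) (4,2)
Orthogonality requires all 49 pairs distinct.
But the pair (0,6) repeats: cell (0,4) has L1 = 0, L2 = 6, and cell (2,0) has L1 = 0, L2 = 6.
A repeated pair means some other pair never occurs (only 28 distinct pairs out of 49), so the squares are not orthogonal.
Conclusion: NO.

NO


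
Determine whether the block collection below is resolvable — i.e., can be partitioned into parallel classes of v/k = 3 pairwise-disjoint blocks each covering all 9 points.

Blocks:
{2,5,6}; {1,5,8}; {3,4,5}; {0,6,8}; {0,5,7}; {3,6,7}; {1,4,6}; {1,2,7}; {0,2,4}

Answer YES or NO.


v = 9, block size k = 3, number of blocks = 9.
For resolvability, blocks must partition into parallel classes of size v/k = 3.
Total blocks must therefore be a multiple of 3: 9 = 3·3 + 0 ⇒ divisible ✓.
Consider block {2,5,6}. It intersects every other block in the collection, so no parallel class of size 3 can contain it.
Since every block must belong to some parallel class in a resolution, the collection cannot be partitioned into parallel classes.
Resolvable? NO.

NO


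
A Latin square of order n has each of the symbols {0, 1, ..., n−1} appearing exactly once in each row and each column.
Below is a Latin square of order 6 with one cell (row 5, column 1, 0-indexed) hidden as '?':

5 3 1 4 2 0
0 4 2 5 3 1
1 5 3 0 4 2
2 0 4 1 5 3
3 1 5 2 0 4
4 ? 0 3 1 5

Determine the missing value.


Row 5 contains symbols [0, 1, 3, 4, 5] — missing [2].
Column 1 contains symbols [0, 1, 3, 4, 5] — missing [2].
The missing symbol must appear in both missing sets; intersection = [2].
Therefore the hidden value is 2.

Missing value = 2.


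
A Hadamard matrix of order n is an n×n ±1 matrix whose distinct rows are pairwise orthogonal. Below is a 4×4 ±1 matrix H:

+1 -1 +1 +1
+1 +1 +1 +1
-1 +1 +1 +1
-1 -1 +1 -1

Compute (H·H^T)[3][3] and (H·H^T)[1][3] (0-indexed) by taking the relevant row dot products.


Row 1 of H: [1, 1, 1, 1].
Row 3 of H: [-1, -1, 1, -1].
(H·H^T)[3][3] = Σ_j H[3][j]·H[3][j] = (-1)² + (-1)² + (1)² + (-1)² = 1 + 1 + 1 + 1 = 4.
(H·H^T)[1][3] = Σ_j H[1][j]·H[3][j] = (1)·(-1) + (1)·(-1) + (1)·(1) + (1)·(-1) = -1 + -1 + 1 + -1 = -2.
Rows 1 and 3 are not orthogonal (dot product = -2 ≠ 0), so H is not a Hadamard matrix.

(3,3) entry = 4; (1,3) entry = -2.


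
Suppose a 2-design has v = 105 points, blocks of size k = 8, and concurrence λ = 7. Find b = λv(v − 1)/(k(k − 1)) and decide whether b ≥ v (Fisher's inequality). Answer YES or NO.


b = λv(v − 1)/(k(k − 1)) = 7·105·104/(8·7) = 76440/56 = 1365.
Compare with v = 105: b ≥ v, so Fisher's inequality holds.

YES


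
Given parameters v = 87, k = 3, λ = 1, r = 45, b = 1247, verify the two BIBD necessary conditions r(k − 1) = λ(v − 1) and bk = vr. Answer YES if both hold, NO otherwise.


Condition (i): r(k − 1) = 45·2 = 90; λ(v − 1) = 1·86 = 86. Match? NO.
Condition (ii): bk = 1247·3 = 3741; vr = 87·45 = 3915. Match? NO.
Both conditions hold? NO.

NO


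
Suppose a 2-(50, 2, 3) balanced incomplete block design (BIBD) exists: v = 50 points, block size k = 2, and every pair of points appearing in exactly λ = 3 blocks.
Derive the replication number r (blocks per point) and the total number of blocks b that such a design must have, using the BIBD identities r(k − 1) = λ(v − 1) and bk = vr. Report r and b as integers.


Any 2-(v, k, λ) BIBD satisfies two necessary conditions:
  (i)  Each point sits in r blocks, and counting incidences through any fixed point gives r(k − 1) = λ(v − 1), so r = λ(v − 1)/(k − 1).
  (ii) Total incidences bk = vr, so b = vr/k.
Step 1: r = λ(v − 1)/(k − 1) = 3·(50 − 1)/(2 − 1) = 3·49/1 = 147/1 = 147.
Step 2: b = vr/k = 50·147/2 = 7350/2 = 3675.
Check integrality: r = 147 ∈ Z ✓, b = 3675 ∈ Z ✓.
(These identities are necessary conditions: they determine r and b for any design with these parameters, but do not by themselves prove that one exists.)

r = 147, b = 3675.


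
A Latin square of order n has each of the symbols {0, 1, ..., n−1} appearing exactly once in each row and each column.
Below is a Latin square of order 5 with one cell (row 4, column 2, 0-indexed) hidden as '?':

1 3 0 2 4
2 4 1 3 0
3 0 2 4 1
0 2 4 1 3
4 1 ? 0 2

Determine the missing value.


Row 4 contains symbols [0, 1, 2, 4] — missing [3].
Column 2 contains symbols [0, 1, 2, 4] — missing [3].
The missing symbol must appear in both missing sets; intersection = [3].
Therefore the hidden value is 3.

Missing value = 3.


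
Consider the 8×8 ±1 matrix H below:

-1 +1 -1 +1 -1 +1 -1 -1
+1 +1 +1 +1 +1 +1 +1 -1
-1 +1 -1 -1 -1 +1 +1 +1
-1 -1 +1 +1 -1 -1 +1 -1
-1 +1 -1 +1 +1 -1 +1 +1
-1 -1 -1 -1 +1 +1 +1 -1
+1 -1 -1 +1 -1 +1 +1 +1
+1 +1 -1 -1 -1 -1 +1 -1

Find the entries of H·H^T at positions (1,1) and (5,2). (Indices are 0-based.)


Row 1 of H: [1, 1, 1, 1, 1, 1, 1, -1].
Row 2 of H: [-1, 1, -1, -1, -1, 1, 1, 1].
Row 5 of H: [-1, -1, -1, -1, 1, 1, 1, -1].
(H·H^T)[1][1] = Σ_j H[1][j]·H[1][j] = (1)² + (1)² + (1)² + (1)² + (1)² + (1)² + (1)² + (-1)² = 1 + 1 + 1 + 1 + 1 + 1 + 1 + 1 = 8.
(H·H^T)[5][2] = Σ_j H[5][j]·H[2][j] = (-1)·(-1) + (-1)·(1) + (-1)·(-1) + (-1)·(-1) + (1)·(-1) + (1)·(1) + (1)·(1) + (-1)·(1) = 1 + -1 + 1 + 1 + -1 + 1 + 1 + -1 = 2.
Rows 5 and 2 are not orthogonal (dot product = 2 ≠ 0), so H is not a Hadamard matrix.

(1,1) entry = 8; (5,2) entry = 2.
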